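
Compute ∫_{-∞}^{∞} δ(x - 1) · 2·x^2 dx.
2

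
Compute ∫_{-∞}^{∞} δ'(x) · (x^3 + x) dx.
-1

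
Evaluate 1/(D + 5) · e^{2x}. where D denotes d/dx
\frac{e^{2 x}}{7}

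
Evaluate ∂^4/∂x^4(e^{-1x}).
e^{- x}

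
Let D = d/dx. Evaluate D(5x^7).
35 x^{6}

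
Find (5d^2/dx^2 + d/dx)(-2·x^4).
8 x^{2} \left(- x - 15\right)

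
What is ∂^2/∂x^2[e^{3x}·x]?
\left(9 x + 6\right) e^{3 x}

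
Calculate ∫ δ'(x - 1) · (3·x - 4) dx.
-3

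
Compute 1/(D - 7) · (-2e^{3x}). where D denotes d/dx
\frac{e^{3 x}}{2}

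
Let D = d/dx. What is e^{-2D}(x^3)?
x^{3} - 6 x^{2} + 12 x - 8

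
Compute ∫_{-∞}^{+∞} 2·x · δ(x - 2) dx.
4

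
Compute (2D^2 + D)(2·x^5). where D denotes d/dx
10 x^{3} \left(x + 8\right)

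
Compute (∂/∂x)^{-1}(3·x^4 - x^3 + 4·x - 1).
\frac{3 x^{5}}{5} - \frac{x^{4}}{4} + 2 x^{2} - x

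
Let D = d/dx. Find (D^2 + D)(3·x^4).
12 x^{2} \left(x + 3\right)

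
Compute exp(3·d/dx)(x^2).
x^{2} + 6 x + 9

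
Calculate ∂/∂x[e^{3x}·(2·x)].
\left(6 x + 2\right) e^{3 x}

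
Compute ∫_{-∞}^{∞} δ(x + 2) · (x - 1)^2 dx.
9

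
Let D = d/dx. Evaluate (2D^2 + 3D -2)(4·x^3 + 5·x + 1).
- 8 x^{3} + 36 x^{2} + 38 x + 13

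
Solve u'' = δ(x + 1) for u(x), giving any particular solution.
\frac{|x + 1|}{2}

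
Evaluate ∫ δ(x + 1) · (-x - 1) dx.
0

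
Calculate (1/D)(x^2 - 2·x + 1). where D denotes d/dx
\frac{x^{3}}{3} - x^{2} + x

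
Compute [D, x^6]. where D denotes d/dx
6 x^{5}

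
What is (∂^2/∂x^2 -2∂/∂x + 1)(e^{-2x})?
9 e^{- 2 x}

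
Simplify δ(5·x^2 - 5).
\frac{\delta(x - 1) + \delta(x + 1)}{10}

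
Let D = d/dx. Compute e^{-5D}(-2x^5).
- 2 x^{5} + 50 x^{4} - 500 x^{3} + 2500 x^{2} - 6250 x + 6250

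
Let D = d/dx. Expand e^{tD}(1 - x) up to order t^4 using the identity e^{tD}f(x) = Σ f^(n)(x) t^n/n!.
- t - x + 1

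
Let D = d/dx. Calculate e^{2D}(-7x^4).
- 7 x^{4} - 56 x^{3} - 168 x^{2} - 224 x - 112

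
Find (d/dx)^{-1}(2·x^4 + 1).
\frac{2 x^{5}}{5} + x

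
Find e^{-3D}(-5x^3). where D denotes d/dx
- 5 x^{3} + 45 x^{2} - 135 x + 135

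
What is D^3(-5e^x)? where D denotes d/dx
- 5 e^{x}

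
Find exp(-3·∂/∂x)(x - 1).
x - 4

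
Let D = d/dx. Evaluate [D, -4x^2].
- 8 x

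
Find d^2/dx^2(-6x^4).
- 72 x^{2}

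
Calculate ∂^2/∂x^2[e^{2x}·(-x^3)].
- 2 x \left(2 x^{2} + 6 x + 3\right) e^{2 x}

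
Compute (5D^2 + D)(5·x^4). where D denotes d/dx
20 x^{2} \left(x + 15\right)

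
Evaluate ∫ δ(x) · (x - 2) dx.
-2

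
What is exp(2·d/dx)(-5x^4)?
- 5 x^{4} - 40 x^{3} - 120 x^{2} - 160 x - 80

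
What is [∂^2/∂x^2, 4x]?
8\frac{d}{dx}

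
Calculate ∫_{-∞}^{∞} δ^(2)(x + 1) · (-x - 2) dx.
0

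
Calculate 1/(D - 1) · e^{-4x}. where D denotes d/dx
- \frac{e^{- 4 x}}{5}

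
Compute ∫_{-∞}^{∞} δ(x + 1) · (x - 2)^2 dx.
9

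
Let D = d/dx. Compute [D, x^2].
2 x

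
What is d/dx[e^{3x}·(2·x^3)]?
6 x^{2} \left(x + 1\right) e^{3 x}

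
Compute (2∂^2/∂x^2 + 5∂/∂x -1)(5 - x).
x - 10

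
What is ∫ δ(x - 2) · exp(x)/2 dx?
\frac{e^{2}}{2}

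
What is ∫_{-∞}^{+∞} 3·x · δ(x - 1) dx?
3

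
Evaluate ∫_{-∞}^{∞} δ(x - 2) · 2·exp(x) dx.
2 e^{2}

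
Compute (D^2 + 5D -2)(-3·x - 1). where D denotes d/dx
6 x - 13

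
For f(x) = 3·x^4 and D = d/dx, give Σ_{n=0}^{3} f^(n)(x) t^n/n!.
3 x \left(4 t^{3} + 6 t^{2} x + 4 t x^{2} + x^{3}\right)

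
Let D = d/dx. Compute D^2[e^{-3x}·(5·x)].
15 \left(3 x - 2\right) e^{- 3 x}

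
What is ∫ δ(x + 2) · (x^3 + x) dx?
-10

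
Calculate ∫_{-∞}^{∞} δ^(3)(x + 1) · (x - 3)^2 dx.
0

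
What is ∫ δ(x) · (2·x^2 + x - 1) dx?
-1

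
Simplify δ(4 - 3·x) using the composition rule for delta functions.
\frac{\delta(x - 4/3)}{3}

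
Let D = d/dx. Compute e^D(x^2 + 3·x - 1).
x^{2} + 5 x + 3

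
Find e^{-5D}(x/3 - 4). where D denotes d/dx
\frac{x}{3} - \frac{17}{3}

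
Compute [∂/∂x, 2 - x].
-1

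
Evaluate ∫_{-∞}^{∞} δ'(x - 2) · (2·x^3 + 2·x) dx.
-26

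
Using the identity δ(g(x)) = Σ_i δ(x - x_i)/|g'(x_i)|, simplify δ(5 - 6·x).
\frac{\delta(x - 5/6)}{6}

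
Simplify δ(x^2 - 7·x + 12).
\frac{\delta(x - 3) + \delta(x - 4)}{1}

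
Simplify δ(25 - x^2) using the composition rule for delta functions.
\frac{\delta(x - 5) + \delta(x + 5)}{10}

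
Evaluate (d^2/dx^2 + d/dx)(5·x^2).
10 x + 10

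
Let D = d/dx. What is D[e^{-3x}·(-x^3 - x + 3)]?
\left(3 x^{3} - 3 x^{2} + 3 x - 10\right) e^{- 3 x}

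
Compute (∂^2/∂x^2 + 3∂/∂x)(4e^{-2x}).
- 8 e^{- 2 x}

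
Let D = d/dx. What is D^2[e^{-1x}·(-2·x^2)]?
2 \left(- x^{2} + 4 x - 2\right) e^{- x}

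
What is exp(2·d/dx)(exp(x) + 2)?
e^{x + 2} + 2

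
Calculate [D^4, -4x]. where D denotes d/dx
-16D^{3}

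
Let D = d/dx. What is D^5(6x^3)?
0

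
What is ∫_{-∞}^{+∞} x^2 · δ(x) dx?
0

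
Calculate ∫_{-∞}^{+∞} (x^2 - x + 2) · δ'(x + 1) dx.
3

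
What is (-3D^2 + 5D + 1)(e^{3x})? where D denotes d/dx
- 11 e^{3 x}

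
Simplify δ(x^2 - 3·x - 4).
\frac{\delta(x + 1) + \delta(x - 4)}{5}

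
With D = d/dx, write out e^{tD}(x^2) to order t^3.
t^{2} + 2 t x + x^{2}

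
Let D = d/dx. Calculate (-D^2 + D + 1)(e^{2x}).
- e^{2 x}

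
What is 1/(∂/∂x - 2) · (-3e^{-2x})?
\frac{3 e^{- 2 x}}{4}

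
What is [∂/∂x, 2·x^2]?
4 x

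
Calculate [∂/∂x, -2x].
-2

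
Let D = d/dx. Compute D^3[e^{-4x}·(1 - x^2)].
8 \left(8 x^{2} - 12 x - 5\right) e^{- 4 x}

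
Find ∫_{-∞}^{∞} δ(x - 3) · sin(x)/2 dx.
\frac{\sin{\left(3 \right)}}{2}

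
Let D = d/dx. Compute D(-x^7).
- 7 x^{6}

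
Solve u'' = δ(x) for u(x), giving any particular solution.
\frac{|x|}{2}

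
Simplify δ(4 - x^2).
\frac{\delta(x - 2) + \delta(x + 2)}{4}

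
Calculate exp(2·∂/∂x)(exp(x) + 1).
e^{x + 2} + 1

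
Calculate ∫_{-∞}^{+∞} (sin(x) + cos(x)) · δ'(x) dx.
-1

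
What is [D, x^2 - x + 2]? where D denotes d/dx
2 x - 1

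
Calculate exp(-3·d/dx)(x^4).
x^{4} - 12 x^{3} + 54 x^{2} - 108 x + 81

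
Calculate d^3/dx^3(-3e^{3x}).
- 81 e^{3 x}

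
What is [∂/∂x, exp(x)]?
e^{x}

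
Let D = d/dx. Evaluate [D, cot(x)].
- \frac{1}{\sin^{2}{\left(x \right)}}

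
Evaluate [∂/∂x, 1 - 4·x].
-4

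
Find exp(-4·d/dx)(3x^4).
3 x^{4} - 48 x^{3} + 288 x^{2} - 768 x + 768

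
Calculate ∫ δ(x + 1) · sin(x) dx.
- \sin{\left(1 \right)}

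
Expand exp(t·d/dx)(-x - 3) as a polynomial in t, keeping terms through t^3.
- t - x - 3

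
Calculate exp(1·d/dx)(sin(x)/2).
\frac{\sin{\left(x + 1 \right)}}{2}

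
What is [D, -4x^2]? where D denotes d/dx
- 8 x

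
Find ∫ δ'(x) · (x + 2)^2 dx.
-4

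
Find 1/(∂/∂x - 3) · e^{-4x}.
- \frac{e^{- 4 x}}{7}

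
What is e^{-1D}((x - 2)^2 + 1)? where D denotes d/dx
x^{2} - 6 x + 10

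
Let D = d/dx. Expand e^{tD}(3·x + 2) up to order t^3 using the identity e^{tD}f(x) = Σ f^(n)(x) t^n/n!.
3 t + 3 x + 2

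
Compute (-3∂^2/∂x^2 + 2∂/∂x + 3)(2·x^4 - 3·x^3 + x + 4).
6 x^{4} + 7 x^{3} - 90 x^{2} + 57 x + 14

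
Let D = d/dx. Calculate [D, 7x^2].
14 x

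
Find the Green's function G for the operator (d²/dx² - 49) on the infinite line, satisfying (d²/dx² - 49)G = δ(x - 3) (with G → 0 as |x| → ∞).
-\frac{e^{-7|x - 3|}}{14}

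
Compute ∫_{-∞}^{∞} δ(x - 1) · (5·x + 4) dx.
9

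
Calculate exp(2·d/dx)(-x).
- x - 2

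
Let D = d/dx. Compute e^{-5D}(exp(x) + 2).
e^{x - 5} + 2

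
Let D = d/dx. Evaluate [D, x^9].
9 x^{8}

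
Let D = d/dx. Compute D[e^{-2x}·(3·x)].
3 \left(1 - 2 x\right) e^{- 2 x}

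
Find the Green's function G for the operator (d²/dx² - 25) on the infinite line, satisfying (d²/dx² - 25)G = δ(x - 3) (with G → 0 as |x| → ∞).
-\frac{e^{-5|x - 3|}}{10}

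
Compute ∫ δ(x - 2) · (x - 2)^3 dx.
0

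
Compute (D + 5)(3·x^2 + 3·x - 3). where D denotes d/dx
15 x^{2} + 21 x - 12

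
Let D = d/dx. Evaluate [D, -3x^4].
- 12 x^{3}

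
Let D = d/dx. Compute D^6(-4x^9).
- 241920 x^{3}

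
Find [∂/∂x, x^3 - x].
3 x^{2} - 1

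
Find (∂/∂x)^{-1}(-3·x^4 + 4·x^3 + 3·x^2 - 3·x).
- \frac{3 x^{5}}{5} + x^{4} + x^{3} - \frac{3 x^{2}}{2}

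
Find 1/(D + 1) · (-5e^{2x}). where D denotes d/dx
- \frac{5 e^{2 x}}{3}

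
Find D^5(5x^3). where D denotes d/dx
0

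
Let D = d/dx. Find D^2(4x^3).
24 x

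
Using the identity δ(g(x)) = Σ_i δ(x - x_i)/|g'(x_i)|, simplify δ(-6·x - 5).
\frac{\delta(x + 5/6)}{6}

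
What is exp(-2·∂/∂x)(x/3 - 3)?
\frac{x}{3} - \frac{11}{3}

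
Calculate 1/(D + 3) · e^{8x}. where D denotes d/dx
\frac{e^{8 x}}{11}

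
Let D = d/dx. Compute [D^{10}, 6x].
60D^{9}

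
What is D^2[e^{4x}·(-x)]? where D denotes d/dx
\left(- 16 x - 8\right) e^{4 x}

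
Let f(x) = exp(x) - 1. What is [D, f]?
e^{x}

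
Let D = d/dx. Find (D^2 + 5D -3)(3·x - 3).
24 - 9 x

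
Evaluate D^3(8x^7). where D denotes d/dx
1680 x^{4}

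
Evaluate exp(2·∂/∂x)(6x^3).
6 x^{3} + 36 x^{2} + 72 x + 48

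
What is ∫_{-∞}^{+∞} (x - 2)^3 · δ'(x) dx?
-12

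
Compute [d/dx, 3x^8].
24 x^{7}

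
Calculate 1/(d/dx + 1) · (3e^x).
\frac{3 e^{x}}{2}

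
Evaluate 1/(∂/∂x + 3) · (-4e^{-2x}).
- 4 e^{- 2 x}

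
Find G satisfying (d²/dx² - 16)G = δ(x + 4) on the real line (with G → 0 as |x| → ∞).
-\frac{e^{-4|x + 4|}}{8}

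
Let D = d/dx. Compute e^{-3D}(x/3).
\frac{x}{3} - 1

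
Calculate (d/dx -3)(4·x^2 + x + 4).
- 12 x^{2} + 5 x - 11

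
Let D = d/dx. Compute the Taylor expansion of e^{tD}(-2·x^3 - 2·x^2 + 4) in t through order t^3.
- 2 t^{3} - 2 t^{2} \left(3 x + 1\right) - 2 t x \left(3 x + 2\right) - 2 x^{3} - 2 x^{2} + 4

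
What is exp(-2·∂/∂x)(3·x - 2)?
3 x - 8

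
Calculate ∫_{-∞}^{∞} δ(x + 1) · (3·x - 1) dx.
-4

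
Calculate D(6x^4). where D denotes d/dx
24 x^{3}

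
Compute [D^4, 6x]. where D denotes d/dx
24D^{3}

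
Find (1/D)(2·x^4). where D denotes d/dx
\frac{2 x^{5}}{5}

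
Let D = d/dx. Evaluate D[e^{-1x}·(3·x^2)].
3 x \left(2 - x\right) e^{- x}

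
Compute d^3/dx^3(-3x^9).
- 1512 x^{6}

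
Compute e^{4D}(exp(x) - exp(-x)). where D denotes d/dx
2 \sinh{\left(x + 4 \right)}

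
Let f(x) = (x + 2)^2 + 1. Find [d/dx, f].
2 x + 4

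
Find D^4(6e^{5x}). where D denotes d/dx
3750 e^{5 x}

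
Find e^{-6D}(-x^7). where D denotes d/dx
- x^{7} + 42 x^{6} - 756 x^{5} + 7560 x^{4} - 45360 x^{3} + 163296 x^{2} - 326592 x + 279936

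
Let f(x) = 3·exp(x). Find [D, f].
3 e^{x}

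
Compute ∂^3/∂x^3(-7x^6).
- 840 x^{3}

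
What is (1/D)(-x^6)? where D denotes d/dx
- \frac{x^{7}}{7}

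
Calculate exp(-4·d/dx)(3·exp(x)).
3 e^{x - 4}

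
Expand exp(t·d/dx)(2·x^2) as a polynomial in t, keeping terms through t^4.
2 t^{2} + 4 t x + 2 x^{2}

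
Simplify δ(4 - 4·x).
\frac{\delta(x - 1)}{4}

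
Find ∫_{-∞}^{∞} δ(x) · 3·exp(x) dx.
3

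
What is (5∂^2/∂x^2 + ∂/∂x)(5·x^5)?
25 x^{3} \left(x + 20\right)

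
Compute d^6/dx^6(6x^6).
4320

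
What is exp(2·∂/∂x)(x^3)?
x^{3} + 6 x^{2} + 12 x + 8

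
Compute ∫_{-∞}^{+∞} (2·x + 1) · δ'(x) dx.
-2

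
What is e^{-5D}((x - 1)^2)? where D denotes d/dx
x^{2} - 12 x + 36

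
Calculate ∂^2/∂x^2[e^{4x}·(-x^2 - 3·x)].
\left(- 16 x^{2} - 64 x - 26\right) e^{4 x}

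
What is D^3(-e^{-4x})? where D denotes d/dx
64 e^{- 4 x}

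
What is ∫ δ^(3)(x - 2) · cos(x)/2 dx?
- \frac{\sin{\left(2 \right)}}{2}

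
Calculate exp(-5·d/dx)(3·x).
3 x - 15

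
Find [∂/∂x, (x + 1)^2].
2 x + 2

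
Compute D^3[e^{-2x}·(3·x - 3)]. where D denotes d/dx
12 \left(5 - 2 x\right) e^{- 2 x}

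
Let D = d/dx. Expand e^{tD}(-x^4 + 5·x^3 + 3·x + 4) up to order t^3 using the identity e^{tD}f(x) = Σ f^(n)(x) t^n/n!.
t^{3} \left(5 - 4 x\right) - 3 t^{2} x \left(2 x - 5\right) + t \left(- 4 x^{3} + 15 x^{2} + 3\right) - x^{4} + 5 x^{3} + 3 x + 4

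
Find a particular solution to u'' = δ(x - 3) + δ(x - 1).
\frac{|x - 3|}{2} + \frac{|x - 1|}{2}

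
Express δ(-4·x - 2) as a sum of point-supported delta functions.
\frac{\delta(x + 1/2)}{4}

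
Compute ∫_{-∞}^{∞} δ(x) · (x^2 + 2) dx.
2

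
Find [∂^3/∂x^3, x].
3\frac{d^{2}}{dx^{2}}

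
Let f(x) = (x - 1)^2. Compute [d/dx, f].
2 x - 2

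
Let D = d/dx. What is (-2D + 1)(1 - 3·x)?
7 - 3 x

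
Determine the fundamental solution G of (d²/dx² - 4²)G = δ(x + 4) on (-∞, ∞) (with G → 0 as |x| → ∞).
-\frac{e^{-4|x + 4|}}{8}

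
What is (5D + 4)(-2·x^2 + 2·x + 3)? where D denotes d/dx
- 8 x^{2} - 12 x + 22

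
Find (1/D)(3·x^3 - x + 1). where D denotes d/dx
\frac{3 x^{4}}{4} - \frac{x^{2}}{2} + x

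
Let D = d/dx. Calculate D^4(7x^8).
11760 x^{4}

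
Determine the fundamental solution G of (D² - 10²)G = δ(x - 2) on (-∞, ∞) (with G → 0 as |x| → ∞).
-\frac{e^{-10|x - 2|}}{20}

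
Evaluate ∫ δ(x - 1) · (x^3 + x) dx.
2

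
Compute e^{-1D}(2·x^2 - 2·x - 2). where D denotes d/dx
2 x^{2} - 6 x + 2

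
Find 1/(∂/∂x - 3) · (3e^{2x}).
- 3 e^{2 x}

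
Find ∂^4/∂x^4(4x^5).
480 x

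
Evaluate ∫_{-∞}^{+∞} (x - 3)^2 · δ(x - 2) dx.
1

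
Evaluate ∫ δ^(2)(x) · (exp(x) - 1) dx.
1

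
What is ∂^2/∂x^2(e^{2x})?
4 e^{2 x}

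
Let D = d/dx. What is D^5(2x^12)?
190080 x^{7}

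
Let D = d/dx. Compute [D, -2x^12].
- 24 x^{11}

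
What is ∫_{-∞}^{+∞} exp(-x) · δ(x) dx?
1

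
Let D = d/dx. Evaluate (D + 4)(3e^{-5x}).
- 3 e^{- 5 x}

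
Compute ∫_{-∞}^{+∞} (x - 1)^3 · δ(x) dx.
-1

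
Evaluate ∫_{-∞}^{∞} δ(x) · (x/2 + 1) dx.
1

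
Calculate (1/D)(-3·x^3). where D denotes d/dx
- \frac{3 x^{4}}{4}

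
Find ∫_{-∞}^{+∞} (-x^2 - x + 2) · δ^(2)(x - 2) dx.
-2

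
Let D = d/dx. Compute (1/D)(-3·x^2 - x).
- x^{3} - \frac{x^{2}}{2}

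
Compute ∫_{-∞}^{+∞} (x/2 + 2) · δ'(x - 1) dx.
- \frac{1}{2}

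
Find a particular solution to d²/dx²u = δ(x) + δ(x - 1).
\frac{|x|}{2} + \frac{|x - 1|}{2}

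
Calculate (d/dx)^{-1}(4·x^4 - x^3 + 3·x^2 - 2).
\frac{4 x^{5}}{5} - \frac{x^{4}}{4} + x^{3} - 2 x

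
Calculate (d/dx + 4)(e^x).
5 e^{x}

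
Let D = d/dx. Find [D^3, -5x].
-15D^{2}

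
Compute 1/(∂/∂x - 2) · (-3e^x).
3 e^{x}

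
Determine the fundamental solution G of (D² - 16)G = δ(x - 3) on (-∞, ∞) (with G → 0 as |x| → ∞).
-\frac{e^{-4|x - 3|}}{8}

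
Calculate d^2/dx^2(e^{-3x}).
9 e^{- 3 x}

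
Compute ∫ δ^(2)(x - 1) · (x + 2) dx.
0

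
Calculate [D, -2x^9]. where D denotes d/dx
- 18 x^{8}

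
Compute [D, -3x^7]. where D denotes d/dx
- 21 x^{6}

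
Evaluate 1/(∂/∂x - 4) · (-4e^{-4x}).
\frac{e^{- 4 x}}{2}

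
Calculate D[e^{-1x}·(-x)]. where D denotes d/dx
\left(x - 1\right) e^{- x}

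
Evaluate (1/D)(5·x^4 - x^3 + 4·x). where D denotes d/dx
x^{5} - \frac{x^{4}}{4} + 2 x^{2}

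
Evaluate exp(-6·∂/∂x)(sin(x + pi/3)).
\sin{\left(x - 6 + \frac{\pi}{3} \right)}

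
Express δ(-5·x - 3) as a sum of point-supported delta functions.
\frac{\delta(x + 3/5)}{5}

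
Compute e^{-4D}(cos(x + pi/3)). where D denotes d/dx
\cos{\left(x - 4 + \frac{\pi}{3} \right)}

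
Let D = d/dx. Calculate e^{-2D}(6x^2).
6 x^{2} - 24 x + 24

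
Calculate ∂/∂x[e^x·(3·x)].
3 \left(x + 1\right) e^{x}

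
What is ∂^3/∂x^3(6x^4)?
144 x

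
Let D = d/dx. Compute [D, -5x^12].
- 60 x^{11}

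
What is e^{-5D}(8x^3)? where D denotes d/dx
8 x^{3} - 120 x^{2} + 600 x - 1000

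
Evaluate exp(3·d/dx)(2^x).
2^{x + 3}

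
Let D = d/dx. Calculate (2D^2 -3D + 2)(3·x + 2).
6 x - 5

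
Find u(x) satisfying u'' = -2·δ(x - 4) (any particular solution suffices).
-|x - 4|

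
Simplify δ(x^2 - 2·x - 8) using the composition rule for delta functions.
\frac{\delta(x - 4) + \delta(x + 2)}{6}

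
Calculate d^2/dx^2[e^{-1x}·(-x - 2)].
- x e^{- x}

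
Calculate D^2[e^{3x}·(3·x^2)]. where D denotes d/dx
\left(27 x^{2} + 36 x + 6\right) e^{3 x}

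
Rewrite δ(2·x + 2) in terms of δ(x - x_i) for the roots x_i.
\frac{\delta(x + 1)}{2}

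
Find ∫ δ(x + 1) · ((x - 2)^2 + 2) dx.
11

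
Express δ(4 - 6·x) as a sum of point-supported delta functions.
\frac{\delta(x - 2/3)}{6}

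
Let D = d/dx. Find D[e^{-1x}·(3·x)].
3 \left(1 - x\right) e^{- x}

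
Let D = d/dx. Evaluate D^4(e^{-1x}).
e^{- x}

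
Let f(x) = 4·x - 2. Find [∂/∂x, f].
4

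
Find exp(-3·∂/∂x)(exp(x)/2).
\frac{e^{x - 3}}{2}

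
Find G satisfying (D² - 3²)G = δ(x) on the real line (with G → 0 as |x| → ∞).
-\frac{e^{-3|x|}}{6}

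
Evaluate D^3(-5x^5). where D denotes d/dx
- 300 x^{2}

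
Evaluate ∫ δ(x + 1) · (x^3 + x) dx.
-2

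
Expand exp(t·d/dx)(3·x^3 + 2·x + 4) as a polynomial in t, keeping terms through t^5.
3 t^{3} + 9 t^{2} x + t \left(9 x^{2} + 2\right) + 3 x^{3} + 2 x + 4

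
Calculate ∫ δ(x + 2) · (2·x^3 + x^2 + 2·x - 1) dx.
-17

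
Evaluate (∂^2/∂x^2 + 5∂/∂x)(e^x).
6 e^{x}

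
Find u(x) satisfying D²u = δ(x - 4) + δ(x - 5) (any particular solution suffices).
\frac{|x - 4|}{2} + \frac{|x - 5|}{2}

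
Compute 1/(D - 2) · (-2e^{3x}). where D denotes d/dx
- 2 e^{3 x}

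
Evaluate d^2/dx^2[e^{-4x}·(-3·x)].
24 \left(1 - 2 x\right) e^{- 4 x}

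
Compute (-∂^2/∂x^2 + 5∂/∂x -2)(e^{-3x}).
- 26 e^{- 3 x}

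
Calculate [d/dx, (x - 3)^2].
2 x - 6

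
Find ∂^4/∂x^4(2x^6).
720 x^{2}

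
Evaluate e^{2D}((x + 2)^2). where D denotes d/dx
x^{2} + 8 x + 16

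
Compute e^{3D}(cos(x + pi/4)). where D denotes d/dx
\cos{\left(x + \frac{\pi}{4} + 3 \right)}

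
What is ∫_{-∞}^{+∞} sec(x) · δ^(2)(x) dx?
1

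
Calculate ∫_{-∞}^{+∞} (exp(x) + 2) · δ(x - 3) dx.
2 + e^{3}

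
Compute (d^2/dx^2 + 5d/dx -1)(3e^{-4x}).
- 15 e^{- 4 x}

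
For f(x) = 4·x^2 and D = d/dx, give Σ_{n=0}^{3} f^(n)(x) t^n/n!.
4 t^{2} + 8 t x + 4 x^{2}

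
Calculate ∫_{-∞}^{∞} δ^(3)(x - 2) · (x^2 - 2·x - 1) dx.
0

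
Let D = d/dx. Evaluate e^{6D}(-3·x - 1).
- 3 x - 19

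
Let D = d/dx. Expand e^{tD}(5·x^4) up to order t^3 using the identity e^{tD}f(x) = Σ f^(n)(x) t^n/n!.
5 x \left(4 t^{3} + 6 t^{2} x + 4 t x^{2} + x^{3}\right)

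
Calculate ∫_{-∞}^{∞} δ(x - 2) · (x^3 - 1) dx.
7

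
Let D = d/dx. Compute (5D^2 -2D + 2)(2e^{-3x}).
106 e^{- 3 x}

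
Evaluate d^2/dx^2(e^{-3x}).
9 e^{- 3 x}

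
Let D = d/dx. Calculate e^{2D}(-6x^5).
- 6 x^{5} - 60 x^{4} - 240 x^{3} - 480 x^{2} - 480 x - 192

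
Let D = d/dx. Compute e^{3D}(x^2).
x^{2} + 6 x + 9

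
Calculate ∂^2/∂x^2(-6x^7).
- 252 x^{5}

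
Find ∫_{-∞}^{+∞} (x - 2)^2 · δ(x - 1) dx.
1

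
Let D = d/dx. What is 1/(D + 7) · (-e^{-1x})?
- \frac{e^{- x}}{6}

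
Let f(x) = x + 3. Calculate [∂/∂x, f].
1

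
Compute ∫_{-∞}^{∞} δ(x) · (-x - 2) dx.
-2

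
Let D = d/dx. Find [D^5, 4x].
20D^{4}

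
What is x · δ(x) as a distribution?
0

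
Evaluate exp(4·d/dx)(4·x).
4 x + 16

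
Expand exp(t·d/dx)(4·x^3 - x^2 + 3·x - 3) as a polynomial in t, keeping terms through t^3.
4 t^{3} + t^{2} \left(12 x - 1\right) + t \left(12 x^{2} - 2 x + 3\right) + 4 x^{3} - x^{2} + 3 x - 3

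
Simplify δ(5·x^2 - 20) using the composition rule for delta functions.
\frac{\delta(x - 2) + \delta(x + 2)}{20}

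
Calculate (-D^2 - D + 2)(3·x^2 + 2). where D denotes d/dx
6 x^{2} - 6 x - 2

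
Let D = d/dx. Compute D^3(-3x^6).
- 360 x^{3}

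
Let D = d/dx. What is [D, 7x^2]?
14 x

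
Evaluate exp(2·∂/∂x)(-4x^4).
- 4 x^{4} - 32 x^{3} - 96 x^{2} - 128 x - 64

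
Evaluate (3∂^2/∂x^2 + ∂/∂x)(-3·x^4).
12 x^{2} \left(- x - 9\right)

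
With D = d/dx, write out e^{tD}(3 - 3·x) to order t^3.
- 3 t - 3 x + 3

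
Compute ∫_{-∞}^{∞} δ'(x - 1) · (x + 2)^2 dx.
-6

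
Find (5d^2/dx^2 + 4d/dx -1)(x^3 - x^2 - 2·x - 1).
- x^{3} + 13 x^{2} + 24 x - 17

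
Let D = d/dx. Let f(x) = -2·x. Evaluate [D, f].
-2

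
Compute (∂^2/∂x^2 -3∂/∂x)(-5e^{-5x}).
- 200 e^{- 5 x}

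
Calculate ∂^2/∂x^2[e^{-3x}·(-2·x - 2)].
6 \left(- 3 x - 1\right) e^{- 3 x}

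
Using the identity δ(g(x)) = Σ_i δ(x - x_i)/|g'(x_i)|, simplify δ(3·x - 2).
\frac{\delta(x - 2/3)}{3}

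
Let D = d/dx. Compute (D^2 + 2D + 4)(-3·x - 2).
- 12 x - 14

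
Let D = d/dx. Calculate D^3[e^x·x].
\left(x + 3\right) e^{x}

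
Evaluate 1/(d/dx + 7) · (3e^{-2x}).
\frac{3 e^{- 2 x}}{5}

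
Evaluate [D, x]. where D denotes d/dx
1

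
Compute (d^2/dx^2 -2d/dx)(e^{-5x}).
35 e^{- 5 x}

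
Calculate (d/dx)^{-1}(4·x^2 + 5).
\frac{4 x^{3}}{3} + 5 x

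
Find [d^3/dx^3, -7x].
-21\frac{d^{2}}{dx^{2}}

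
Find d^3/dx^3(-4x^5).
- 240 x^{2}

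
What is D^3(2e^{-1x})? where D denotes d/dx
- 2 e^{- x}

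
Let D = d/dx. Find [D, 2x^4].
8 x^{3}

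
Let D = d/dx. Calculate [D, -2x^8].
- 16 x^{7}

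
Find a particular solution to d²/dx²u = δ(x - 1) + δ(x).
\frac{|x - 1|}{2} + \frac{|x|}{2}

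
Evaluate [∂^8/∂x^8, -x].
-8\frac{d^{7}}{dx^{7}}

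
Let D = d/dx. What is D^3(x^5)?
60 x^{2}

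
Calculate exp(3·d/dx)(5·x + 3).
5 x + 18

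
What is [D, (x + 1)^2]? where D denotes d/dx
2 x + 2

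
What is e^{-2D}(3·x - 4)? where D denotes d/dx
3 x - 10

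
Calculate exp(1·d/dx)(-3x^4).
- 3 x^{4} - 12 x^{3} - 18 x^{2} - 12 x - 3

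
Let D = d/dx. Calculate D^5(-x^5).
-120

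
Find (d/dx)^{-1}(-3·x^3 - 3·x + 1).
- \frac{3 x^{4}}{4} - \frac{3 x^{2}}{2} + x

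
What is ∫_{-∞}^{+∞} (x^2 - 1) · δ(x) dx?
-1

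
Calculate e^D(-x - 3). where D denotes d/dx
- x - 4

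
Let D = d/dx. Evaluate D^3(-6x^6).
- 720 x^{3}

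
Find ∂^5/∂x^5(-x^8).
- 6720 x^{3}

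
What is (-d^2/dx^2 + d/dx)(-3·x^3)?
9 x \left(2 - x\right)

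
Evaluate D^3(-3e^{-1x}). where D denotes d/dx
3 e^{- x}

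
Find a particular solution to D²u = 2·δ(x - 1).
|x - 1|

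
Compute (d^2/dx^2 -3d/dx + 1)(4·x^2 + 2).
4 x^{2} - 24 x + 10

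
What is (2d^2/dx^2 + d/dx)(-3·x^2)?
- 6 x - 12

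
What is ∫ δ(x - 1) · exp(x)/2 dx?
\frac{e}{2}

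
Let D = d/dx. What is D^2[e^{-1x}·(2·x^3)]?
2 x \left(x^{2} - 6 x + 6\right) e^{- x}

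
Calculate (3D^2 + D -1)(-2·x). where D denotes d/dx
2 x - 2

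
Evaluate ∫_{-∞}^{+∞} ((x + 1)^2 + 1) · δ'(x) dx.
-2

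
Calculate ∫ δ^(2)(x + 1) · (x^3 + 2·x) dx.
-6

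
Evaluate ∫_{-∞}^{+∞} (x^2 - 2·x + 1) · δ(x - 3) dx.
4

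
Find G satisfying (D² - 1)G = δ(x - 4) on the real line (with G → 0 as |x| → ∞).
-\frac{e^{-|x - 4|}}{2}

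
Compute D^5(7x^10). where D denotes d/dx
211680 x^{5}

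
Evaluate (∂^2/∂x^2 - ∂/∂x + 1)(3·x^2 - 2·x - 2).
3 x^{2} - 8 x + 6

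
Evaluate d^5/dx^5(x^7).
2520 x^{2}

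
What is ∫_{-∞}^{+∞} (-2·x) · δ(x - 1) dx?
-2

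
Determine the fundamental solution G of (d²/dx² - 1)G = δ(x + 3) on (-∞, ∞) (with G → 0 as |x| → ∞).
-\frac{e^{-|x + 3|}}{2}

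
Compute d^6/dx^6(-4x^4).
0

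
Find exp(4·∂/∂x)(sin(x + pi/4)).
\sin{\left(x + \frac{\pi}{4} + 4 \right)}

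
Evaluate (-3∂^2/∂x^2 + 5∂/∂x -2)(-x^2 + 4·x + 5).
2 x^{2} - 18 x + 16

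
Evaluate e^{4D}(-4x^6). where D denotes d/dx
- 4 x^{6} - 96 x^{5} - 960 x^{4} - 5120 x^{3} - 15360 x^{2} - 24576 x - 16384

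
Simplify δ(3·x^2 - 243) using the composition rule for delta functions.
\frac{\delta(x - 9) + \delta(x + 9)}{54}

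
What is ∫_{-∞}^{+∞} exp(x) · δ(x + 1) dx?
e^{-1}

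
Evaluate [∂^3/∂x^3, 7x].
21\frac{d^{2}}{dx^{2}}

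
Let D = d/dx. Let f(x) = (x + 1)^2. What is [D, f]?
2 x + 2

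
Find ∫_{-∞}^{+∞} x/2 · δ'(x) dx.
- \frac{1}{2}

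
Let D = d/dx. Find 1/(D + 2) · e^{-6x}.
- \frac{e^{- 6 x}}{4}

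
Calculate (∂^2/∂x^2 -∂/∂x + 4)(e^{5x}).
24 e^{5 x}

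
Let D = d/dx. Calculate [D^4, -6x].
-24D^{3}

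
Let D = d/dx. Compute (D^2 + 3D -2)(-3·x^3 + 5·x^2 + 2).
6 x^{3} - 37 x^{2} + 12 x + 6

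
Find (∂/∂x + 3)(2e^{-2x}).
2 e^{- 2 x}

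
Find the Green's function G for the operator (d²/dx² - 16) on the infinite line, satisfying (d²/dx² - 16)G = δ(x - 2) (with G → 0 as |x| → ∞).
-\frac{e^{-4|x - 2|}}{8}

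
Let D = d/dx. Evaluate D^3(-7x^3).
-42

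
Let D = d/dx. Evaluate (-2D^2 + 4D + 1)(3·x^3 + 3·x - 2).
3 x^{3} + 36 x^{2} - 33 x + 10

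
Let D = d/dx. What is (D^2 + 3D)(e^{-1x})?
- 2 e^{- x}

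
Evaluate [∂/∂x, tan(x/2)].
\frac{1}{\cos{\left(x \right)} + 1}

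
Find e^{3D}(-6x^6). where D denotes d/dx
- 6 x^{6} - 108 x^{5} - 810 x^{4} - 3240 x^{3} - 7290 x^{2} - 8748 x - 4374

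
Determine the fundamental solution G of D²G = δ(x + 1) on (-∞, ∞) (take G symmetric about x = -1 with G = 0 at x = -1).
\frac{|x + 1|}{2}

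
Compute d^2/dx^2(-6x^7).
- 252 x^{5}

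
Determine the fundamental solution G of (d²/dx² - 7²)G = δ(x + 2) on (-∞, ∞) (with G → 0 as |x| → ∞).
-\frac{e^{-7|x + 2|}}{14}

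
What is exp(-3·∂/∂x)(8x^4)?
8 x^{4} - 96 x^{3} + 432 x^{2} - 864 x + 648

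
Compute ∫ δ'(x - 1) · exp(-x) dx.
e^{-1}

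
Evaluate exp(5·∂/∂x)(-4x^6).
- 4 x^{6} - 120 x^{5} - 1500 x^{4} - 10000 x^{3} - 37500 x^{2} - 75000 x - 62500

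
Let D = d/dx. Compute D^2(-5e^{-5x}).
- 125 e^{- 5 x}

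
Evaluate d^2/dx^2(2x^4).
24 x^{2}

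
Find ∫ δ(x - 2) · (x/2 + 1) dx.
2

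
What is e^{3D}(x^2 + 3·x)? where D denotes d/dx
x^{2} + 9 x + 18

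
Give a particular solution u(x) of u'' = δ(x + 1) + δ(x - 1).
\frac{|x + 1|}{2} + \frac{|x - 1|}{2}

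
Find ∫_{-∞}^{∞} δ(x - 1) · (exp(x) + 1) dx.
1 + e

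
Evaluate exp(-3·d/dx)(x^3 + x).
x^{3} - 9 x^{2} + 28 x - 30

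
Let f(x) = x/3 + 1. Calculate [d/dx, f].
\frac{1}{3}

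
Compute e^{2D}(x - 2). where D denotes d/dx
x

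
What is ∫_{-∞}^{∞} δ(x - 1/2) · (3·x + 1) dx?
\frac{5}{2}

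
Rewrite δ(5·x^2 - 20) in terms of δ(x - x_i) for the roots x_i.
\frac{\delta(x - 2) + \delta(x + 2)}{20}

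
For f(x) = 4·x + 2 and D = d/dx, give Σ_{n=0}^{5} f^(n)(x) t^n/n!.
4 t + 4 x + 2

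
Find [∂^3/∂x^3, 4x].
12\frac{d^{2}}{dx^{2}}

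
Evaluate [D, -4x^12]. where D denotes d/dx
- 48 x^{11}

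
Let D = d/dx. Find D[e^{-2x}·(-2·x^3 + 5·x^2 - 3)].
2 \left(2 x^{3} - 8 x^{2} + 5 x + 3\right) e^{- 2 x}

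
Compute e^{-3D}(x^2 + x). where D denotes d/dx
x^{2} - 5 x + 6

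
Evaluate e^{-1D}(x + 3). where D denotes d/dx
x + 2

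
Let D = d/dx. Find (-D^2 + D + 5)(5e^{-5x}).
- 125 e^{- 5 x}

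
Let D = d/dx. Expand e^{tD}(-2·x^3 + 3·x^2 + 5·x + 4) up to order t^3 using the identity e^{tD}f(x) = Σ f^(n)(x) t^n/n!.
- 2 t^{3} + t^{2} \left(3 - 6 x\right) + t \left(- 6 x^{2} + 6 x + 5\right) - 2 x^{3} + 3 x^{2} + 5 x + 4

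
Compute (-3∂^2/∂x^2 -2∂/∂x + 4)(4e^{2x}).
- 48 e^{2 x}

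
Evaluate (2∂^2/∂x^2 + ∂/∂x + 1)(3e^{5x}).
168 e^{5 x}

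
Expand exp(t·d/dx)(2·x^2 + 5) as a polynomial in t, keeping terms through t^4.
2 t^{2} + 4 t x + 2 x^{2} + 5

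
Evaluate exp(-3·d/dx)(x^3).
x^{3} - 9 x^{2} + 27 x - 27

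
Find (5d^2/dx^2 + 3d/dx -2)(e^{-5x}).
108 e^{- 5 x}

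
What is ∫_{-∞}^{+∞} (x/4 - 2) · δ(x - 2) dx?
- \frac{3}{2}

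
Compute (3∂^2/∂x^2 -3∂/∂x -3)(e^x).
- 3 e^{x}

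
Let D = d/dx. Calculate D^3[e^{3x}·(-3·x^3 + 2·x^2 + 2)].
\left(- 81 x^{3} - 189 x^{2} - 54 x + 72\right) e^{3 x}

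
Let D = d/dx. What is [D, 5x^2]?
10 x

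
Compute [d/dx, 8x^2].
16 x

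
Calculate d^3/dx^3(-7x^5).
- 420 x^{2}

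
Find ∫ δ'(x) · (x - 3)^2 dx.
6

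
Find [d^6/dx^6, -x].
-6\frac{d^{5}}{dx^{5}}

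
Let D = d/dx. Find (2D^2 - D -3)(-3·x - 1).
9 x + 6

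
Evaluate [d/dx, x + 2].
1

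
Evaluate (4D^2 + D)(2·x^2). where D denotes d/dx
4 x + 16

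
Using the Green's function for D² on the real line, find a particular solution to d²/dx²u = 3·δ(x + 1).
\frac{3|x + 1|}{2}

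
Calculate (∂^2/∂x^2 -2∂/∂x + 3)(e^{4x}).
11 e^{4 x}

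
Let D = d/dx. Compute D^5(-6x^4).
0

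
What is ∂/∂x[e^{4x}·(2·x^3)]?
x^{2} \left(8 x + 6\right) e^{4 x}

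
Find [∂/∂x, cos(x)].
- \sin{\left(x \right)}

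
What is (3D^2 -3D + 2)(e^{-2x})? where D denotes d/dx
20 e^{- 2 x}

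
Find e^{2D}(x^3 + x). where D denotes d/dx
x^{3} + 6 x^{2} + 13 x + 10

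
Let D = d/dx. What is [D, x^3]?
3 x^{2}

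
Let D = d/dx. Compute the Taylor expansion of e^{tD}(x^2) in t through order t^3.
t^{2} + 2 t x + x^{2}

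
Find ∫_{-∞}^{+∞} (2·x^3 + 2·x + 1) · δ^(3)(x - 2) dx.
-12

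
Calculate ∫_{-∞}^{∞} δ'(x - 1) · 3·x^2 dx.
-6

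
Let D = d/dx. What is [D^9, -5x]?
-45D^{8}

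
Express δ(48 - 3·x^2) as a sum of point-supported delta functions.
\frac{\delta(x - 4) + \delta(x + 4)}{24}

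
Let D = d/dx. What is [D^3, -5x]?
-15D^{2}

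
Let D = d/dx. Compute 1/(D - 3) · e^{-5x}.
- \frac{e^{- 5 x}}{8}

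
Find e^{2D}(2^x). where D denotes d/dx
2^{x + 2}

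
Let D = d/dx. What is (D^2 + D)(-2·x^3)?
6 x \left(- x - 2\right)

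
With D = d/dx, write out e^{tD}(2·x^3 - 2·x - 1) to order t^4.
2 t^{3} + 6 t^{2} x + 2 t \left(3 x^{2} - 1\right) + 2 x^{3} - 2 x - 1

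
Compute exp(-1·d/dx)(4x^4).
4 x^{4} - 16 x^{3} + 24 x^{2} - 16 x + 4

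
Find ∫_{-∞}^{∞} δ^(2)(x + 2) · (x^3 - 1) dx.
-12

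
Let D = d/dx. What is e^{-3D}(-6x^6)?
- 6 x^{6} + 108 x^{5} - 810 x^{4} + 3240 x^{3} - 7290 x^{2} + 8748 x - 4374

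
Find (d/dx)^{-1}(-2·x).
- x^{2}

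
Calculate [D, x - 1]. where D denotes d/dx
1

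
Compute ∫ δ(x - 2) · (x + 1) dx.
3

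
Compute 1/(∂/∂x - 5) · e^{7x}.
\frac{e^{7 x}}{2}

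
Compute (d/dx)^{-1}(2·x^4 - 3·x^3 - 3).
\frac{2 x^{5}}{5} - \frac{3 x^{4}}{4} - 3 x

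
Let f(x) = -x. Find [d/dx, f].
-1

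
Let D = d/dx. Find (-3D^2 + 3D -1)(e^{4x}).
- 37 e^{4 x}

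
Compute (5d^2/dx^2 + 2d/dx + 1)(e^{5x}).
136 e^{5 x}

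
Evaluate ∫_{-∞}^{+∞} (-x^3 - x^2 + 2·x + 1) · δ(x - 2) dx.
-7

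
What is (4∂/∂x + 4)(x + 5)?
4 x + 24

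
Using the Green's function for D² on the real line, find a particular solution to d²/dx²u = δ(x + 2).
\frac{|x + 2|}{2}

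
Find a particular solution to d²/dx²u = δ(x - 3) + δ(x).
\frac{|x - 3|}{2} + \frac{|x|}{2}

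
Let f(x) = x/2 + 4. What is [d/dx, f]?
\frac{1}{2}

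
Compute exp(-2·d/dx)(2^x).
2^{x - 2}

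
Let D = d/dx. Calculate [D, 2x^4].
8 x^{3}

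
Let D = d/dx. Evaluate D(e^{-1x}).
- e^{- x}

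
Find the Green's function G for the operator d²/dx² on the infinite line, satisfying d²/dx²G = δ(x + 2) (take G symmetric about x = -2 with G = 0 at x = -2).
\frac{|x + 2|}{2}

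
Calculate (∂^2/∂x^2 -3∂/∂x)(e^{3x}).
0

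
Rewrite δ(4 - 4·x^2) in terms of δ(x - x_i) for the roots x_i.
\frac{\delta(x - 1) + \delta(x + 1)}{8}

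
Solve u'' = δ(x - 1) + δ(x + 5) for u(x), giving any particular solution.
\frac{|x - 1|}{2} + \frac{|x + 5|}{2}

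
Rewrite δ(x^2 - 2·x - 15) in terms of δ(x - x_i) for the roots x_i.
\frac{\delta(x - 5) + \delta(x + 3)}{8}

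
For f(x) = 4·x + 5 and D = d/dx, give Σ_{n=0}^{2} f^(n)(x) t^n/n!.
4 t + 4 x + 5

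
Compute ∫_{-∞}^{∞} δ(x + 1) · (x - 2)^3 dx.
-27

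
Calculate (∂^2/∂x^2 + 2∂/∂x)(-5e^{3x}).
- 75 e^{3 x}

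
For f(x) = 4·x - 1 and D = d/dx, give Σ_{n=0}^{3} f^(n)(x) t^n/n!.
4 t + 4 x - 1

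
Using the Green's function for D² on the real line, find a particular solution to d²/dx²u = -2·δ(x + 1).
-|x + 1|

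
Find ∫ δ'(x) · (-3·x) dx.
3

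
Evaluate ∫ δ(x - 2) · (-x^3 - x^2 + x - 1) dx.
-11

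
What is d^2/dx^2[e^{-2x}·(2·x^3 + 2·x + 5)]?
4 \left(2 x^{3} - 6 x^{2} + 5 x + 3\right) e^{- 2 x}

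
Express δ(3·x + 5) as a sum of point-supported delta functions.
\frac{\delta(x + 5/3)}{3}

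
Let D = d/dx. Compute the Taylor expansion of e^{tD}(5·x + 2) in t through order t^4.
5 t + 5 x + 2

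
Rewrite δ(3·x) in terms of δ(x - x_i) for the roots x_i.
\frac{\delta(x)}{3}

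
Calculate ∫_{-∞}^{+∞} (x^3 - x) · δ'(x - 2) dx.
-11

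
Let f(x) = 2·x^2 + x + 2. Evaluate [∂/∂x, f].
4 x + 1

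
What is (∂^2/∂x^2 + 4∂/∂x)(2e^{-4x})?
0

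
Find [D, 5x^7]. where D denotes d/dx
35 x^{6}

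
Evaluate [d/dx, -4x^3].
- 12 x^{2}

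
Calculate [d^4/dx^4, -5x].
-20\frac{d^{3}}{dx^{3}}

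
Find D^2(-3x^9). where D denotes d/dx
- 216 x^{7}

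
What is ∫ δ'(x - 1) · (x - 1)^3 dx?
0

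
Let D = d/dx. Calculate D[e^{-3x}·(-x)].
\left(3 x - 1\right) e^{- 3 x}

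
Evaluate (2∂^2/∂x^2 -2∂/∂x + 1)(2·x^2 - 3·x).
2 x^{2} - 11 x + 14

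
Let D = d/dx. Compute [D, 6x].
6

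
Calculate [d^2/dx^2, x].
2\frac{d}{dx}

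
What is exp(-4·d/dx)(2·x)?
2 x - 8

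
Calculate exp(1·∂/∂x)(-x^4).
- x^{4} - 4 x^{3} - 6 x^{2} - 4 x - 1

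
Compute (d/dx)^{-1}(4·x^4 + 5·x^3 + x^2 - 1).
\frac{4 x^{5}}{5} + \frac{5 x^{4}}{4} + \frac{x^{3}}{3} - x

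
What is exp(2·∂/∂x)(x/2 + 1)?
\frac{x}{2} + 2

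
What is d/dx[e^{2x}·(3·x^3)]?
x^{2} \left(6 x + 9\right) e^{2 x}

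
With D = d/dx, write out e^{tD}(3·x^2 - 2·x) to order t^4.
3 t^{2} + 2 t \left(3 x - 1\right) + 3 x^{2} - 2 x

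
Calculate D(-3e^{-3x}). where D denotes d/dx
9 e^{- 3 x}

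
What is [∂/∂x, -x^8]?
- 8 x^{7}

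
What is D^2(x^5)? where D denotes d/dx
20 x^{3}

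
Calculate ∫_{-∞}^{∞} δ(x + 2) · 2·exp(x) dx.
\frac{2}{e^{2}}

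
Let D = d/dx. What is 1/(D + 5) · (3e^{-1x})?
\frac{3 e^{- x}}{4}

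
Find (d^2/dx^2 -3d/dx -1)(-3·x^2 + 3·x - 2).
3 x^{2} + 15 x - 13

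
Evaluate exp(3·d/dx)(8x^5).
8 x^{5} + 120 x^{4} + 720 x^{3} + 2160 x^{2} + 3240 x + 1944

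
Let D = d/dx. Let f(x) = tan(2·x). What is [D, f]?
\frac{2}{\cos^{2}{\left(2 x \right)}}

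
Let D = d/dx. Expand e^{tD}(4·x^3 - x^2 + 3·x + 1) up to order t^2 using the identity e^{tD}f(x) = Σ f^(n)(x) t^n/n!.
t^{2} \left(12 x - 1\right) + t \left(12 x^{2} - 2 x + 3\right) + 4 x^{3} - x^{2} + 3 x + 1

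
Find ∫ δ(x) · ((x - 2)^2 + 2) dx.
6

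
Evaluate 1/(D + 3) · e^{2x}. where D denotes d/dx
\frac{e^{2 x}}{5}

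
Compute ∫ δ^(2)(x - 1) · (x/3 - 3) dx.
0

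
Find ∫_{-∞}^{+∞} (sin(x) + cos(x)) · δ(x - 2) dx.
\cos{\left(2 \right)} + \sin{\left(2 \right)}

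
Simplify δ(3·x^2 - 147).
\frac{\delta(x - 7) + \delta(x + 7)}{42}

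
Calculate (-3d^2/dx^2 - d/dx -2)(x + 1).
- 2 x - 3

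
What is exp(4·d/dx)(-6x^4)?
- 6 x^{4} - 96 x^{3} - 576 x^{2} - 1536 x - 1536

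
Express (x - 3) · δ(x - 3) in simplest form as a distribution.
0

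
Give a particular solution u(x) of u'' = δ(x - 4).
\frac{|x - 4|}{2}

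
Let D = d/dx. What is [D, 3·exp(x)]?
3 e^{x}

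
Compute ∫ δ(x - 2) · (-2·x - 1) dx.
-5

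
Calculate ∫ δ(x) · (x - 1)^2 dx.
1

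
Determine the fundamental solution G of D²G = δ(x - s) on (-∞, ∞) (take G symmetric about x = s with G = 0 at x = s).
\frac{|x - s|}{2}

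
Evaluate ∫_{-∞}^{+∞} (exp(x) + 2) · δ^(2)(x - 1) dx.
e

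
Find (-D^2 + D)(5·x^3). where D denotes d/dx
15 x \left(x - 2\right)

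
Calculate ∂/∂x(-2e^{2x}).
- 4 e^{2 x}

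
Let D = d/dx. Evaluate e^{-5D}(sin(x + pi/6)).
\sin{\left(x - 5 + \frac{\pi}{6} \right)}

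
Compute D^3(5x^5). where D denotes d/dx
300 x^{2}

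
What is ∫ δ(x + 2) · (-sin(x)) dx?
\sin{\left(2 \right)}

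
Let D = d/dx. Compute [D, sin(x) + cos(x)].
- \sin{\left(x \right)} + \cos{\left(x \right)}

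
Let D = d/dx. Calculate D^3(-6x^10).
- 4320 x^{7}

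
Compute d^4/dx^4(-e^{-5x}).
- 625 e^{- 5 x}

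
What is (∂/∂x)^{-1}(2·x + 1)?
x^{2} + x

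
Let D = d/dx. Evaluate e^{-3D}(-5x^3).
- 5 x^{3} + 45 x^{2} - 135 x + 135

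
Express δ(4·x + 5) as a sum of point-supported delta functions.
\frac{\delta(x + 5/4)}{4}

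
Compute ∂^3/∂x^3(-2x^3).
-12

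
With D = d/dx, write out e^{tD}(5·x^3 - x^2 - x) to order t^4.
5 t^{3} + t^{2} \left(15 x - 1\right) - t \left(- 15 x^{2} + 2 x + 1\right) + 5 x^{3} - x^{2} - x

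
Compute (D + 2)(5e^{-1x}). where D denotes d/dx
5 e^{- x}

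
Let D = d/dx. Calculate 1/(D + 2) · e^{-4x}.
- \frac{e^{- 4 x}}{2}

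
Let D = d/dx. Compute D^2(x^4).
12 x^{2}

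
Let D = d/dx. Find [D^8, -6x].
-48D^{7}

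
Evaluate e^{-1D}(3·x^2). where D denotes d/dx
3 x^{2} - 6 x + 3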